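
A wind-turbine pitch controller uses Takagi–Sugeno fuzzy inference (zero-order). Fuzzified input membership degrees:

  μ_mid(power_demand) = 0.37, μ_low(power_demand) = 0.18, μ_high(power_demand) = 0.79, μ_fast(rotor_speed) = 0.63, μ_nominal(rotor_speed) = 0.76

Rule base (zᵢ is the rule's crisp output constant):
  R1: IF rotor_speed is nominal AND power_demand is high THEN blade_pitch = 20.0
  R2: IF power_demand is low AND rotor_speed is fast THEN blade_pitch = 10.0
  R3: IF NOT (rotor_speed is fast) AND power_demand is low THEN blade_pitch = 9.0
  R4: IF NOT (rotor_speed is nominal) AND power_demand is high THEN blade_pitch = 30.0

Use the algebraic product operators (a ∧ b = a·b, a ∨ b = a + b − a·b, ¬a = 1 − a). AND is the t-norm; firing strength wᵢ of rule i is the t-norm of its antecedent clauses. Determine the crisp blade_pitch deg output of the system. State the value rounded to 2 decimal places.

R1 (z=20.0): nominal=0.76, high=0.79; AND[a·b] → w = 0.6004
R2 (z=10.0): low=0.18, fast=0.63; AND[a·b] → w = 0.1134
R3 (z=9.0): ¬fast=1−0.63=0.37, low=0.18; AND[a·b] → w = 0.0666
R4 (z=30.0): ¬nominal=1−0.76=0.24, high=0.79; AND[a·b] → w = 0.1896
Weighted average = (0.6004·20.0 + 0.1134·10.0 + 0.0666·9.0 + 0.1896·30.0) / (0.6004 + 0.1134 + 0.0666 + 0.1896)
  = 19.4294 / 0.9700 = 20.03

20.03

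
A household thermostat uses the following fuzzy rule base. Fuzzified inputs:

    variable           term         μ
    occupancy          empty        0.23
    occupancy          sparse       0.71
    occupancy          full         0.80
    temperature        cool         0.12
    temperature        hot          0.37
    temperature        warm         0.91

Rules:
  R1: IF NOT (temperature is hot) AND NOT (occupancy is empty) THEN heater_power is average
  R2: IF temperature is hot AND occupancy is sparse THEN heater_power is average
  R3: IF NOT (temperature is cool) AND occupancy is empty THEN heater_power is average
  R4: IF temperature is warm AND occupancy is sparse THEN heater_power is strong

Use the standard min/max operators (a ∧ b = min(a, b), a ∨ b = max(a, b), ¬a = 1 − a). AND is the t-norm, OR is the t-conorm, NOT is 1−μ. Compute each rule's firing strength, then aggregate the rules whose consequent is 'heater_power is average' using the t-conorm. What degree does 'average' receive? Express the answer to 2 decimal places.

R1: ¬hot=1−0.37=0.63, ¬empty=1−0.23=0.77; AND[min(a, b)] → w = 0.63
R2: hot=0.37, sparse=0.71; AND[min(a, b)] → w = 0.37
R3: ¬cool=1−0.12=0.88, empty=0.23; AND[min(a, b)] → w = 0.23
R4: warm=0.91, sparse=0.71; AND[min(a, b)] → w = 0.71
Rules with consequent 'average': {R1, R2, R3} → strengths 0.63, 0.37, 0.23
Aggregate via t-conorm [max(a, b)]: 0.63

0.63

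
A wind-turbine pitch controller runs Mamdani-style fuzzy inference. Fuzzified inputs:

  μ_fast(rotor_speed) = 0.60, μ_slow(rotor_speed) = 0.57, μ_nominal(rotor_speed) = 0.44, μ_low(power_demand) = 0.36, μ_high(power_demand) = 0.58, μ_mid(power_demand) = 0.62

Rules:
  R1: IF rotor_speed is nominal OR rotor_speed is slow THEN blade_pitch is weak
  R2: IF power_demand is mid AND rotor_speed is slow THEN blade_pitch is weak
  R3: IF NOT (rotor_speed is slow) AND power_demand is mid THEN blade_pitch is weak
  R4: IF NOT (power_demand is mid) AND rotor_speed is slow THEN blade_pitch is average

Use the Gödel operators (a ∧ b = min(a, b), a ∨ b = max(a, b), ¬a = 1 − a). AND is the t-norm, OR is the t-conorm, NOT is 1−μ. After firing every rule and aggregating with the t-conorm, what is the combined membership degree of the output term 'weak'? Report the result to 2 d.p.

0.57

R1: nominal=0.44, slow=0.57; OR[max(a, b)] → w = 0.57
R2: mid=0.62, slow=0.57; AND[min(a, b)] → w = 0.57
R3: ¬slow=1−0.57=0.43, mid=0.62; AND[min(a, b)] → w = 0.43
R4: ¬mid=1−0.62=0.38, slow=0.57; AND[min(a, b)] → w = 0.38
Rules with consequent 'weak': {R1, R2, R3} → strengths 0.57, 0.57, 0.43
Aggregate via t-conorm [max(a, b)]: 0.57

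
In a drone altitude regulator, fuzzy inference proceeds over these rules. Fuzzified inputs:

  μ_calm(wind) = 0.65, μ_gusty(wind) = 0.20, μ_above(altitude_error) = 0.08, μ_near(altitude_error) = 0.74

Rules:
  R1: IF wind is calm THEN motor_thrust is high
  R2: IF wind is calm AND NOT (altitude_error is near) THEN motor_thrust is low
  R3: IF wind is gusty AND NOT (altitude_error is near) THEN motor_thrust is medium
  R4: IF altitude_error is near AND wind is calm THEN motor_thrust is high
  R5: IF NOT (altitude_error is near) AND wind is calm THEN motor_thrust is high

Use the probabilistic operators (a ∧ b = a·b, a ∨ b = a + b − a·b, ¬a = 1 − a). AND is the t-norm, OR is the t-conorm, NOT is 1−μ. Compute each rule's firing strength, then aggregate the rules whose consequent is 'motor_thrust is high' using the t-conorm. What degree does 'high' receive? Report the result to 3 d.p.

0.849

R1: calm=0.65 → w = 0.6500
R2: calm=0.65, ¬near=1−0.74=0.26; AND[a·b] → w = 0.1690
R3: gusty=0.20, ¬near=1−0.74=0.26; AND[a·b] → w = 0.0520
R4: near=0.74, calm=0.65; AND[a·b] → w = 0.4810
R5: ¬near=1−0.74=0.26, calm=0.65; AND[a·b] → w = 0.1690
Rules with consequent 'high': {R1, R4, R5} → strengths 0.6500, 0.4810, 0.1690
Aggregate via t-conorm [a + b − a·b]: 0.8490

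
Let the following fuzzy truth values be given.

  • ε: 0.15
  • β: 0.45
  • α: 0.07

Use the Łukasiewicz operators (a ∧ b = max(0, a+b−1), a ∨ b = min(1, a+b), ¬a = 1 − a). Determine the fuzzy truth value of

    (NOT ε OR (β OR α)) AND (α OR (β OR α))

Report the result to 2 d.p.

0.59

NOT ε = 1 − 0.15 = 0.85
β OR α = min(1, a+b) on (0.45, 0.07) = 0.52
NOT ε OR (β OR α) = min(1, a+b) on (0.85, 0.52) = 1.00
β OR α = min(1, a+b) on (0.45, 0.07) = 0.52
α OR (β OR α) = min(1, a+b) on (0.07, 0.52) = 0.59
(NOT ε OR (β OR α)) AND (α OR (β OR α)) = max(0, a+b−1) on (1.00, 0.59) = 0.59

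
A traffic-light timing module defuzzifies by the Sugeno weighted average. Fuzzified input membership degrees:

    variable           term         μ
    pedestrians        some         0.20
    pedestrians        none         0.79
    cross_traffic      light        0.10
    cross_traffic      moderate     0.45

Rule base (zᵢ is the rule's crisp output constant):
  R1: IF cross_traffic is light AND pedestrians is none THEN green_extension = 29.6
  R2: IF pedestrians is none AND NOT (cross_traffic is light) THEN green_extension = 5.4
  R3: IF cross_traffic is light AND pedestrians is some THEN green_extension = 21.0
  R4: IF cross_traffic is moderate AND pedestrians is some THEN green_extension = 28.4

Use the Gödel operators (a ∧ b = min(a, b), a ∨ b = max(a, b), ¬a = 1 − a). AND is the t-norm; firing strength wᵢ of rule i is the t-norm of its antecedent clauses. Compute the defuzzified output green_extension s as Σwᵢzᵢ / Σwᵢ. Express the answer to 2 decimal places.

R1 (z=29.6): light=0.10, none=0.79; AND[min(a, b)] → w = 0.10
R2 (z=5.4): none=0.79, ¬light=1−0.10=0.90; AND[min(a, b)] → w = 0.79
R3 (z=21.0): light=0.10, some=0.20; AND[min(a, b)] → w = 0.10
R4 (z=28.4): moderate=0.45, some=0.20; AND[min(a, b)] → w = 0.20
Weighted average = (0.10·29.6 + 0.79·5.4 + 0.10·21.0 + 0.20·28.4) / (0.10 + 0.79 + 0.10 + 0.20)
  = 15.0060 / 1.1900 = 12.61

12.61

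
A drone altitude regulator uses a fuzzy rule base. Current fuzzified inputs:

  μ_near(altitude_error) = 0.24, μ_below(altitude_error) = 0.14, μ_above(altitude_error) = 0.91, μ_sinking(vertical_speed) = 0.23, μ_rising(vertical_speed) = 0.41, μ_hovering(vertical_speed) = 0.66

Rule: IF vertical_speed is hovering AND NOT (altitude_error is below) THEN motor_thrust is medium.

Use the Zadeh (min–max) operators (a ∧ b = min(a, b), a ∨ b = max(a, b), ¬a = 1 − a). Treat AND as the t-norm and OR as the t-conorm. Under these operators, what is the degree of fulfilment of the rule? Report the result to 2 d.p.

firing strength: hovering=0.66, ¬below=1−0.14=0.86; AND[min(a, b)] → w = 0.66

0.66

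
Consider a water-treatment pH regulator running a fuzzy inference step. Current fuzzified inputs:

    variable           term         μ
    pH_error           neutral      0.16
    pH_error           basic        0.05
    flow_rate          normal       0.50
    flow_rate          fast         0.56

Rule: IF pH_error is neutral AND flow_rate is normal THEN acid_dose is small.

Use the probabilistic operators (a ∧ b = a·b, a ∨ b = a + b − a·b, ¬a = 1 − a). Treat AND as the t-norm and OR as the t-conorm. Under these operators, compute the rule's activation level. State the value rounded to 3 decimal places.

firing strength: neutral=0.16, normal=0.50; AND[a·b] → w = 0.0800

0.080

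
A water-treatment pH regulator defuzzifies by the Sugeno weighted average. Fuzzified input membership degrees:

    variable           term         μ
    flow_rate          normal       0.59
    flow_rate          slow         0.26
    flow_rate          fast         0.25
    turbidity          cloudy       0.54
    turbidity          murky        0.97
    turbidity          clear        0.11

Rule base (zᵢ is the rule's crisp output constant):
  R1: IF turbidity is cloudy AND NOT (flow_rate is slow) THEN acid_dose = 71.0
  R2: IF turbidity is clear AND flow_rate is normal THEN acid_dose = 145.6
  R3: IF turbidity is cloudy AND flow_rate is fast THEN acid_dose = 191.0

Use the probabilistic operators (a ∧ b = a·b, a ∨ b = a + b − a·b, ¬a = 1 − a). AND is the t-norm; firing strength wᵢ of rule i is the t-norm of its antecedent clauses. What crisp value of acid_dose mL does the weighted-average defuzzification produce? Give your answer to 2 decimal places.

R1 (z=71.0): cloudy=0.54, ¬slow=1−0.26=0.74; AND[a·b] → w = 0.3996
R2 (z=145.6): clear=0.11, normal=0.59; AND[a·b] → w = 0.0649
R3 (z=191.0): cloudy=0.54, fast=0.25; AND[a·b] → w = 0.1350
Weighted average = (0.3996·71.0 + 0.0649·145.6 + 0.1350·191.0) / (0.3996 + 0.0649 + 0.1350)
  = 63.6060 / 0.5995 = 106.10

106.10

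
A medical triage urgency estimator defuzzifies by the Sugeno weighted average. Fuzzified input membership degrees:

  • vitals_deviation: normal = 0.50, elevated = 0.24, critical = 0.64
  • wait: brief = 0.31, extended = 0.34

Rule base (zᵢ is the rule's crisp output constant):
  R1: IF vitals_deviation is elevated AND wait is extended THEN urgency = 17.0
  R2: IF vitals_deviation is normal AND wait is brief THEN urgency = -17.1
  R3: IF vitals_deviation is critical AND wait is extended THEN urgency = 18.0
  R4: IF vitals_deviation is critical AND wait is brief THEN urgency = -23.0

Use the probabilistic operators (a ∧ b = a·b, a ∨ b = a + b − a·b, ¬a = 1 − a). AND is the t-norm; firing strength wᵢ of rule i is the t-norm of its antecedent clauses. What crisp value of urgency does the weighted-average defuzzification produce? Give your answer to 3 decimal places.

-2.926

R1 (z=17.0): elevated=0.24, extended=0.34; AND[a·b] → w = 0.0816
R2 (z=-17.1): normal=0.50, brief=0.31; AND[a·b] → w = 0.1550
R3 (z=18.0): critical=0.64, extended=0.34; AND[a·b] → w = 0.2176
R4 (z=-23.0): critical=0.64, brief=0.31; AND[a·b] → w = 0.1984
Weighted average = (0.0816·17.0 + 0.1550·-17.1 + 0.2176·18.0 + 0.1984·-23.0) / (0.0816 + 0.1550 + 0.2176 + 0.1984)
  = -1.9097 / 0.6526 = -2.926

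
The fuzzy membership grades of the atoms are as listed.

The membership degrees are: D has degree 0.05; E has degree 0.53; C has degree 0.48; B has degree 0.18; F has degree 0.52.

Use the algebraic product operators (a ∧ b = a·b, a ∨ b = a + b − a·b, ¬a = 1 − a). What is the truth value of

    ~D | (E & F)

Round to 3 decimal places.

0.964

~D = 1 − 0.0500 = 0.9500
E & F = a·b on (0.5300, 0.5200) = 0.2756
~D | (E & F) = a + b − a·b on (0.9500, 0.2756) = 0.9638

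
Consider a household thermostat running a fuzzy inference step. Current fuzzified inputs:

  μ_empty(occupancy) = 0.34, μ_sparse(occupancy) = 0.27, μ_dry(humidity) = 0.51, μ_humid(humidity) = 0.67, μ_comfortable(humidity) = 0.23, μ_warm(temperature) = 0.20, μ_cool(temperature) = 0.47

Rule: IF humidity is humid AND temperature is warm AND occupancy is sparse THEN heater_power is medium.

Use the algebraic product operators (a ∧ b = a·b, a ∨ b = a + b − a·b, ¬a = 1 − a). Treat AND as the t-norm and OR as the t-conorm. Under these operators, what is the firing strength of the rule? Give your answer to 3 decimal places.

0.036

firing strength: humid=0.67, warm=0.20, sparse=0.27; AND[a·b] → w = 0.0362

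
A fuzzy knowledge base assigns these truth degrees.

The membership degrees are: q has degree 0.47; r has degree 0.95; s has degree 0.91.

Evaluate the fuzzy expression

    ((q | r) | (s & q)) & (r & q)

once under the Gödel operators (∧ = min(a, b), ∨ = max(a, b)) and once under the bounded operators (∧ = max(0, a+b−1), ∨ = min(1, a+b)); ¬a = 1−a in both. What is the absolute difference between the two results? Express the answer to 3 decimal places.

Under Gödel:
  q | r = max(a, b) on (0.47, 0.95) = 0.95
  s & q = min(a, b) on (0.91, 0.47) = 0.47
  (q | r) | (s & q) = max(a, b) on (0.95, 0.47) = 0.95
  r & q = min(a, b) on (0.95, 0.47) = 0.47
  ((q | r) | (s & q)) & (r & q) = min(a, b) on (0.95, 0.47) = 0.47
  → value = 0.4700
Under bounded:
  q | r = min(1, a+b) on (0.47, 0.95) = 1.00
  s & q = max(0, a+b−1) on (0.91, 0.47) = 0.38
  (q | r) | (s & q) = min(1, a+b) on (1.00, 0.38) = 1.00
  r & q = max(0, a+b−1) on (0.95, 0.47) = 0.42
  ((q | r) | (s & q)) & (r & q) = max(0, a+b−1) on (1.00, 0.42) = 0.42
  → value = 0.4200
|0.4700 − 0.4200| = 0.050

0.050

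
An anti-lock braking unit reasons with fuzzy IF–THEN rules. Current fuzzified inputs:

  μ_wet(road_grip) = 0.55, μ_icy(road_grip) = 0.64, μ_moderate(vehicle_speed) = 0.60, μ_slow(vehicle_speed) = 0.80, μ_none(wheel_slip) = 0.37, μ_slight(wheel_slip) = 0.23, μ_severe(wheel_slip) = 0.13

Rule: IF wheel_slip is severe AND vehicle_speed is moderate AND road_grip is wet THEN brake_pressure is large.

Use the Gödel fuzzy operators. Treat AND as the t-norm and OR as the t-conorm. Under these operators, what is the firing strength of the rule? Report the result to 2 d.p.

0.13

firing strength: severe=0.13, moderate=0.60, wet=0.55; AND[min(a, b)] → w = 0.13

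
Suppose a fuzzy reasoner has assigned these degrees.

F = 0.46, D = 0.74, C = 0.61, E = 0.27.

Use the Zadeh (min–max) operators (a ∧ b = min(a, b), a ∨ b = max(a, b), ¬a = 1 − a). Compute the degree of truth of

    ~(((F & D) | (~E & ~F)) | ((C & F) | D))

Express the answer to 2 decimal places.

0.26

F & D = min(a, b) on (0.46, 0.74) = 0.46
~E = 1 − 0.27 = 0.73
~F = 1 − 0.46 = 0.54
~E & ~F = min(a, b) on (0.73, 0.54) = 0.54
(F & D) | (~E & ~F) = max(a, b) on (0.46, 0.54) = 0.54
C & F = min(a, b) on (0.61, 0.46) = 0.46
(C & F) | D = max(a, b) on (0.46, 0.74) = 0.74
((F & D) | (~E & ~F)) | ((C & F) | D) = max(a, b) on (0.54, 0.74) = 0.74
~(((F & D) | (~E & ~F)) | ((C & F) | D)) = 1 − 0.74 = 0.26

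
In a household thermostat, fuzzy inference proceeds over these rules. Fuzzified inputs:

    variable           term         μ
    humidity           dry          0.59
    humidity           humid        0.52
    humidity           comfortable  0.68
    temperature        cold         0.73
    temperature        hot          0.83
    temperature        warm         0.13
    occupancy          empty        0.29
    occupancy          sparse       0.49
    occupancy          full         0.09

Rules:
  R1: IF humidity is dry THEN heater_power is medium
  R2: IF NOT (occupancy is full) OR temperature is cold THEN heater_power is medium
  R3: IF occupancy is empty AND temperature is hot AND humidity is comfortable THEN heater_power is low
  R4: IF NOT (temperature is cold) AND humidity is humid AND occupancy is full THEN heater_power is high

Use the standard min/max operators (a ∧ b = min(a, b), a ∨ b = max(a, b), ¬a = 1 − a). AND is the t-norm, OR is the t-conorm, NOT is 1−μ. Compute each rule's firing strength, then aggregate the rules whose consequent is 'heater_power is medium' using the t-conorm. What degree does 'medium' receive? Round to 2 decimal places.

0.91

R1: dry=0.59 → w = 0.59
R2: ¬full=1−0.09=0.91, cold=0.73; OR[max(a, b)] → w = 0.91
R3: empty=0.29, hot=0.83, comfortable=0.68; AND[min(a, b)] → w = 0.29
R4: ¬cold=1−0.73=0.27, humid=0.52, full=0.09; AND[min(a, b)] → w = 0.09
Rules with consequent 'medium': {R1, R2} → strengths 0.59, 0.91
Aggregate via t-conorm [max(a, b)]: 0.91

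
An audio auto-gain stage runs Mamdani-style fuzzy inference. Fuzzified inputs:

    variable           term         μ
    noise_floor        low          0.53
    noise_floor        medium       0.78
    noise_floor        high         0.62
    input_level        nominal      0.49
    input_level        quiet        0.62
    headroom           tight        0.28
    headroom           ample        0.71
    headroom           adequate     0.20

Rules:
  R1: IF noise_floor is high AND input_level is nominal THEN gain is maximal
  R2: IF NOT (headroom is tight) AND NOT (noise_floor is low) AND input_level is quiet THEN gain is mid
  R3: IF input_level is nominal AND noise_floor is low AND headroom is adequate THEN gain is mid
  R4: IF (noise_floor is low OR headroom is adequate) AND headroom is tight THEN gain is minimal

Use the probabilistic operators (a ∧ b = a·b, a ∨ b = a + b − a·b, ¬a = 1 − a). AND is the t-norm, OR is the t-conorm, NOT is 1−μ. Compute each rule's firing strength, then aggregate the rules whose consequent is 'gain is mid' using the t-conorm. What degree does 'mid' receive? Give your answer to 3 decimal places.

0.251

R1: high=0.62, nominal=0.49; AND[a·b] → w = 0.3038
R2: ¬tight=1−0.28=0.72, ¬low=1−0.53=0.47, quiet=0.62; AND[a·b] → w = 0.2098
R3: nominal=0.49, low=0.53, adequate=0.20; AND[a·b] → w = 0.0519
R4: (low=0.53 OR adequate=0.20) = 0.6240; AND[a·b] with tight=0.28 → w = 0.1747
Rules with consequent 'mid': {R2, R3} → strengths 0.2098, 0.0519
Aggregate via t-conorm [a + b − a·b]: 0.2509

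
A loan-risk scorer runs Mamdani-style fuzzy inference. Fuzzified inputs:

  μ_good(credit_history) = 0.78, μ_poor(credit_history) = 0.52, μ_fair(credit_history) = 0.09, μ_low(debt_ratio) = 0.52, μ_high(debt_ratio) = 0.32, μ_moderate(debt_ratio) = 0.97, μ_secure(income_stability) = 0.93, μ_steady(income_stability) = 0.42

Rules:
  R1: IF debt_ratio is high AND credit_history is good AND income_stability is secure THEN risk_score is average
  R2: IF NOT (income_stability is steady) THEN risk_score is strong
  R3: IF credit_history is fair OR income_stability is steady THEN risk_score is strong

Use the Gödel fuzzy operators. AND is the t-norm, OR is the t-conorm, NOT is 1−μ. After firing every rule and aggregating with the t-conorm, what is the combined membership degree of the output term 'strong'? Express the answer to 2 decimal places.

R1: high=0.32, good=0.78, secure=0.93; AND[min(a, b)] → w = 0.32
R2: ¬steady=1−0.42=0.58 → w = 0.58
R3: fair=0.09, steady=0.42; OR[max(a, b)] → w = 0.42
Rules with consequent 'strong': {R2, R3} → strengths 0.58, 0.42
Aggregate via t-conorm [max(a, b)]: 0.58

0.58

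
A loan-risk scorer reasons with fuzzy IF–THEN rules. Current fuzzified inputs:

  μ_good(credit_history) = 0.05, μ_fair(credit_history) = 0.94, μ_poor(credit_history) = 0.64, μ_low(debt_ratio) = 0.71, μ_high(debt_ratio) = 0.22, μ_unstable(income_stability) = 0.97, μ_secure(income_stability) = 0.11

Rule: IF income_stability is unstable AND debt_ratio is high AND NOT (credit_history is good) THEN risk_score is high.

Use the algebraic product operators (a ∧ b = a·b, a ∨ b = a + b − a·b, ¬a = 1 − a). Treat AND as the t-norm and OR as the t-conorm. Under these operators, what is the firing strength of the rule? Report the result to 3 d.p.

firing strength: unstable=0.97, high=0.22, ¬good=1−0.05=0.95; AND[a·b] → w = 0.2027

0.203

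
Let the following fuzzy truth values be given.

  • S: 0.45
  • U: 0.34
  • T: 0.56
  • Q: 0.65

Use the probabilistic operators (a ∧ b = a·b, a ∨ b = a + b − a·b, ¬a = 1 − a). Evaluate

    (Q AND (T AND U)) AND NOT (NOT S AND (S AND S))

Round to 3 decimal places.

T AND U = a·b on (0.5600, 0.3400) = 0.1904
Q AND (T AND U) = a·b on (0.6500, 0.1904) = 0.1238
NOT S = 1 − 0.4500 = 0.5500
S AND S = a·b on (0.4500, 0.4500) = 0.2025
NOT S AND (S AND S) = a·b on (0.5500, 0.2025) = 0.1114
NOT (NOT S AND (S AND S)) = 1 − 0.1114 = 0.8886
(Q AND (T AND U)) AND NOT (NOT S AND (S AND S)) = a·b on (0.1238, 0.8886) = 0.1100

0.110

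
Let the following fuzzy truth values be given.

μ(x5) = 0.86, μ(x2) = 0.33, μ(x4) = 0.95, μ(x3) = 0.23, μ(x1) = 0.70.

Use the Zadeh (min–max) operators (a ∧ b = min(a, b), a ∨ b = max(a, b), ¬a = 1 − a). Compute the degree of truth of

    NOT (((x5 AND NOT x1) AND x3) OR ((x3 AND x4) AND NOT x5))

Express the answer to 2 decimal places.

0.77

NOT x1 = 1 − 0.70 = 0.30
x5 AND NOT x1 = min(a, b) on (0.86, 0.30) = 0.30
(x5 AND NOT x1) AND x3 = min(a, b) on (0.30, 0.23) = 0.23
x3 AND x4 = min(a, b) on (0.23, 0.95) = 0.23
NOT x5 = 1 − 0.86 = 0.14
(x3 AND x4) AND NOT x5 = min(a, b) on (0.23, 0.14) = 0.14
((x5 AND NOT x1) AND x3) OR ((x3 AND x4) AND NOT x5) = max(a, b) on (0.23, 0.14) = 0.23
NOT (((x5 AND NOT x1) AND x3) OR ((x3 AND x4) AND NOT x5)) = 1 − 0.23 = 0.77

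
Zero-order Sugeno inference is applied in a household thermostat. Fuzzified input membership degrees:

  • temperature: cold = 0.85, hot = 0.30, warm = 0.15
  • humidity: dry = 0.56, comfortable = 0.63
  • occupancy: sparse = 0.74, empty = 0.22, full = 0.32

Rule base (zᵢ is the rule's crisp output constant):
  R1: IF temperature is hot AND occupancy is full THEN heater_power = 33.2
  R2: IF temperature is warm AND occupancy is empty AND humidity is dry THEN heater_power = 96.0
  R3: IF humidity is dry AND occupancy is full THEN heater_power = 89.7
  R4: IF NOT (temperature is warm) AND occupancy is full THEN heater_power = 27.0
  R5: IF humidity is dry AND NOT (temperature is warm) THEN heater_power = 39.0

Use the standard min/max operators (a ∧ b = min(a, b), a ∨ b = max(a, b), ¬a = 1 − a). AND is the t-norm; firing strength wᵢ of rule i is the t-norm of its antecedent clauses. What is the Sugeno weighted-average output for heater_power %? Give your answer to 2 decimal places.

50.63

R1 (z=33.2): hot=0.30, full=0.32; AND[min(a, b)] → w = 0.30
R2 (z=96.0): warm=0.15, empty=0.22, dry=0.56; AND[min(a, b)] → w = 0.15
R3 (z=89.7): dry=0.56, full=0.32; AND[min(a, b)] → w = 0.32
R4 (z=27.0): ¬warm=1−0.15=0.85, full=0.32; AND[min(a, b)] → w = 0.32
R5 (z=39.0): dry=0.56, ¬warm=1−0.15=0.85; AND[min(a, b)] → w = 0.56
Weighted average = (0.30·33.2 + 0.15·96.0 + 0.32·89.7 + 0.32·27.0 + 0.56·39.0) / (0.30 + 0.15 + 0.32 + 0.32 + 0.56)
  = 83.5440 / 1.6500 = 50.63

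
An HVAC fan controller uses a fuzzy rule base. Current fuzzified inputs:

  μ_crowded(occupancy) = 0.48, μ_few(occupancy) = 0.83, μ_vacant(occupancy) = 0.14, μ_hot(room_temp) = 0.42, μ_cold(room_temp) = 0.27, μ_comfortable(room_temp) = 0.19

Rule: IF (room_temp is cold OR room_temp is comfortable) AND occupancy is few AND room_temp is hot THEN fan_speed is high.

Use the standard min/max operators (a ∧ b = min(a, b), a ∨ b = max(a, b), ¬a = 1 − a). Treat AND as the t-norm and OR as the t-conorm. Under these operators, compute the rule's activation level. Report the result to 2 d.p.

0.27

firing strength: (cold=0.27 OR comfortable=0.19) = 0.27; AND[min(a, b)] with few=0.83, hot=0.42 → w = 0.27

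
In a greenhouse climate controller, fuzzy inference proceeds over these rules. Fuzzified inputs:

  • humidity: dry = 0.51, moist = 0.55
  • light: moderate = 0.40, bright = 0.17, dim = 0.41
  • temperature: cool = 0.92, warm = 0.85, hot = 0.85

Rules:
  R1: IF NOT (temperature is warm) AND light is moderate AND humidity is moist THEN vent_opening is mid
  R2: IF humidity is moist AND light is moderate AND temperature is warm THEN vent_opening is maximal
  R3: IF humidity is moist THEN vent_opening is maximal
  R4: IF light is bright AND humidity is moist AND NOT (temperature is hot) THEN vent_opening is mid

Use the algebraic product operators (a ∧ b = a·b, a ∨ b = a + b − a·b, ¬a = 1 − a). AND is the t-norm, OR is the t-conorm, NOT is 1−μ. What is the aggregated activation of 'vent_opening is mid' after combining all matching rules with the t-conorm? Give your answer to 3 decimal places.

R1: ¬warm=1−0.85=0.15, moderate=0.40, moist=0.55; AND[a·b] → w = 0.0330
R2: moist=0.55, moderate=0.40, warm=0.85; AND[a·b] → w = 0.1870
R3: moist=0.55 → w = 0.5500
R4: bright=0.17, moist=0.55, ¬hot=1−0.85=0.15; AND[a·b] → w = 0.0140
Rules with consequent 'mid': {R1, R4} → strengths 0.0330, 0.0140
Aggregate via t-conorm [a + b − a·b]: 0.0466

0.047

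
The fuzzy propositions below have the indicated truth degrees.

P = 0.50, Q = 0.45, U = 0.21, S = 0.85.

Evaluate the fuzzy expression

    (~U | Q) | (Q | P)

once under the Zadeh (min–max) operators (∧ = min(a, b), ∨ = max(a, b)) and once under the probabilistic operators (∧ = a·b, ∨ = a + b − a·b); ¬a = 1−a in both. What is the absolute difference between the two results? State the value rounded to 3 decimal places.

0.178

Under Zadeh (min–max):
  ~U = 1 − 0.21 = 0.79
  ~U | Q = max(a, b) on (0.79, 0.45) = 0.79
  Q | P = max(a, b) on (0.45, 0.50) = 0.50
  (~U | Q) | (Q | P) = max(a, b) on (0.79, 0.50) = 0.79
  → value = 0.7900
Under probabilistic:
  ~U = 1 − 0.2100 = 0.7900
  ~U | Q = a + b − a·b on (0.7900, 0.4500) = 0.8845
  Q | P = a + b − a·b on (0.4500, 0.5000) = 0.7250
  (~U | Q) | (Q | P) = a + b − a·b on (0.8845, 0.7250) = 0.9682
  → value = 0.9682
|0.7900 − 0.9682| = 0.178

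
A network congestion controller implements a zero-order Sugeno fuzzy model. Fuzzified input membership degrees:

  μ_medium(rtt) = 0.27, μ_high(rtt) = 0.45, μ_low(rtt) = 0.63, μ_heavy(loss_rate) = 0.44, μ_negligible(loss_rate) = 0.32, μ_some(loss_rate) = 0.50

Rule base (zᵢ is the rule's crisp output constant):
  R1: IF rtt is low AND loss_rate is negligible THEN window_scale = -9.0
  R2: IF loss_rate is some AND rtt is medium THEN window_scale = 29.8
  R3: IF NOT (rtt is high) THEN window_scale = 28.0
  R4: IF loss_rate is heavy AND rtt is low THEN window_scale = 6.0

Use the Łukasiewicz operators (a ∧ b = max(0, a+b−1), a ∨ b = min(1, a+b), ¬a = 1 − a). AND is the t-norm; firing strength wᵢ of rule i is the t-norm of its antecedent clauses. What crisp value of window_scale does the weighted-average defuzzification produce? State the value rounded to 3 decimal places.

R1 (z=-9.0): low=0.63, negligible=0.32; AND[max(0, a+b−1)] → w = 0.00
R2 (z=29.8): some=0.50, medium=0.27; AND[max(0, a+b−1)] → w = 0.00
R3 (z=28.0): ¬high=1−0.45=0.55 → w = 0.55
R4 (z=6.0): heavy=0.44, low=0.63; AND[max(0, a+b−1)] → w = 0.07
Weighted average = (0.00·-9.0 + 0.00·29.8 + 0.55·28.0 + 0.07·6.0) / (0.00 + 0.00 + 0.55 + 0.07)
  = 15.8200 / 0.6200 = 25.516

25.516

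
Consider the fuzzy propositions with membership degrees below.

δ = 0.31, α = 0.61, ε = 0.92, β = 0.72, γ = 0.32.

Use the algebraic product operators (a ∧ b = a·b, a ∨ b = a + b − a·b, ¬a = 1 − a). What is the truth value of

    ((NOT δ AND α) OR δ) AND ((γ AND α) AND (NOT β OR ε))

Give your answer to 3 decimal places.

0.110

NOT δ = 1 − 0.3100 = 0.6900
NOT δ AND α = a·b on (0.6900, 0.6100) = 0.4209
(NOT δ AND α) OR δ = a + b − a·b on (0.4209, 0.3100) = 0.6004
γ AND α = a·b on (0.3200, 0.6100) = 0.1952
NOT β = 1 − 0.7200 = 0.2800
NOT β OR ε = a + b − a·b on (0.2800, 0.9200) = 0.9424
(γ AND α) AND (NOT β OR ε) = a·b on (0.1952, 0.9424) = 0.1840
((NOT δ AND α) OR δ) AND ((γ AND α) AND (NOT β OR ε)) = a·b on (0.6004, 0.1840) = 0.1105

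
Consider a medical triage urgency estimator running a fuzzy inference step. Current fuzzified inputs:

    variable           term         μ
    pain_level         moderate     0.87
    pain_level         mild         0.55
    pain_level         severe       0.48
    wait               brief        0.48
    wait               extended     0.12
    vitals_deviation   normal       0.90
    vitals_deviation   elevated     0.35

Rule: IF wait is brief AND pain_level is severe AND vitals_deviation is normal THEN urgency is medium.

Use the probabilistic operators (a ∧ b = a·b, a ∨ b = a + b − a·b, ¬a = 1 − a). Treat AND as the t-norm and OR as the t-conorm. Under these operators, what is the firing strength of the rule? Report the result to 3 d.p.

0.207

firing strength: brief=0.48, severe=0.48, normal=0.90; AND[a·b] → w = 0.2074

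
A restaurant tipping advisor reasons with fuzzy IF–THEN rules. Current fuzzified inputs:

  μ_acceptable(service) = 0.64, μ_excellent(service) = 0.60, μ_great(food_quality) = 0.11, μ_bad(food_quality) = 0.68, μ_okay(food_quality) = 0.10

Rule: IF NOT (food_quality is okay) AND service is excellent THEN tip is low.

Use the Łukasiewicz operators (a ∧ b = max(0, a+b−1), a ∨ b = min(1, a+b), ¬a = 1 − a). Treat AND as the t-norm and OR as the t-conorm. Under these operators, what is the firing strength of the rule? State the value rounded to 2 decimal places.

firing strength: ¬okay=1−0.10=0.90, excellent=0.60; AND[max(0, a+b−1)] → w = 0.50

0.50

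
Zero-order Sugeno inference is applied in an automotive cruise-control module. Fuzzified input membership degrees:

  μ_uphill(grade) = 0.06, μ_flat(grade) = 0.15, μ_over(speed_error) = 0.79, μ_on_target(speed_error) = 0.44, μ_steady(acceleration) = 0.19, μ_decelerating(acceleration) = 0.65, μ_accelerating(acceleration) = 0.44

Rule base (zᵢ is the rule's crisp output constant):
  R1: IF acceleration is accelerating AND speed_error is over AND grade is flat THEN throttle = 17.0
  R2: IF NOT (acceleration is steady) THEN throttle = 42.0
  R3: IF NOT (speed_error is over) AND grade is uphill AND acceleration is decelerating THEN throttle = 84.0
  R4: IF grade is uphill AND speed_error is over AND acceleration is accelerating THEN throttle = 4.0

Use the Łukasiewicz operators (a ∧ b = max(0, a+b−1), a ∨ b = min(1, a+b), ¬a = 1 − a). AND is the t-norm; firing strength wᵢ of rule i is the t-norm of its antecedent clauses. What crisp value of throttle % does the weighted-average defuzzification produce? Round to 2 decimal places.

42.00

R1 (z=17.0): accelerating=0.44, over=0.79, flat=0.15; AND[max(0, a+b−1)] → w = 0.00
R2 (z=42.0): ¬steady=1−0.19=0.81 → w = 0.81
R3 (z=84.0): ¬over=1−0.79=0.21, uphill=0.06, decelerating=0.65; AND[max(0, a+b−1)] → w = 0.00
R4 (z=4.0): uphill=0.06, over=0.79, accelerating=0.44; AND[max(0, a+b−1)] → w = 0.00
Weighted average = (0.00·17.0 + 0.81·42.0 + 0.00·84.0 + 0.00·4.0) / (0.00 + 0.81 + 0.00 + 0.00)
  = 34.0200 / 0.8100 = 42.00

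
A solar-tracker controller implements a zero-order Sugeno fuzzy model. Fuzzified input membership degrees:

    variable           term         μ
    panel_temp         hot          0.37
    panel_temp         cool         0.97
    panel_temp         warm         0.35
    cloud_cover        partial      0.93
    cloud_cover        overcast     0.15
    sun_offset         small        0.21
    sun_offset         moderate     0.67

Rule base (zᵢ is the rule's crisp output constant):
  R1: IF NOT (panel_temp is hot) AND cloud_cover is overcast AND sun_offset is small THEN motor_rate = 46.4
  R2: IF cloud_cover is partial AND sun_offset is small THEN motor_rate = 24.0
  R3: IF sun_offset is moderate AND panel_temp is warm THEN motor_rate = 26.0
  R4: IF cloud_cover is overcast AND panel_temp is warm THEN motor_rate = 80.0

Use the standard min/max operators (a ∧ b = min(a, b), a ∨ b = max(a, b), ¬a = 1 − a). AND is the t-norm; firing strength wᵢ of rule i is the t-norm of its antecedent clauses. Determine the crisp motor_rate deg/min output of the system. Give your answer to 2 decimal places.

38.49

R1 (z=46.4): ¬hot=1−0.37=0.63, overcast=0.15, small=0.21; AND[min(a, b)] → w = 0.15
R2 (z=24.0): partial=0.93, small=0.21; AND[min(a, b)] → w = 0.21
R3 (z=26.0): moderate=0.67, warm=0.35; AND[min(a, b)] → w = 0.35
R4 (z=80.0): overcast=0.15, warm=0.35; AND[min(a, b)] → w = 0.15
Weighted average = (0.15·46.4 + 0.21·24.0 + 0.35·26.0 + 0.15·80.0) / (0.15 + 0.21 + 0.35 + 0.15)
  = 33.1000 / 0.8600 = 38.49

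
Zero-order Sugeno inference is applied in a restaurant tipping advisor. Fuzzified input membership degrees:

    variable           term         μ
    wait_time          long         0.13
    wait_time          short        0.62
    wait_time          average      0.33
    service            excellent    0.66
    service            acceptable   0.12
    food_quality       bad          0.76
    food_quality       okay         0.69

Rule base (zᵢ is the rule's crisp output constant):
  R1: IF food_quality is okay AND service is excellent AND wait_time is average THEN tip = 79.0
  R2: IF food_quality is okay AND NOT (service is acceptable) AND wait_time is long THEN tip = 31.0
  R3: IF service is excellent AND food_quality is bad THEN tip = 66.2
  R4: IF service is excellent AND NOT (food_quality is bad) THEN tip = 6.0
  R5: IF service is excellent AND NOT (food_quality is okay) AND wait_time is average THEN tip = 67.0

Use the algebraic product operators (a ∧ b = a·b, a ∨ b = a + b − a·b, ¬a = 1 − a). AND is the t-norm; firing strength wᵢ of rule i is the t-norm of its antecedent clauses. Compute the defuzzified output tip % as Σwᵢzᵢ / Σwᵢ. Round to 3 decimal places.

55.396

R1 (z=79.0): okay=0.69, excellent=0.66, average=0.33; AND[a·b] → w = 0.1503
R2 (z=31.0): okay=0.69, ¬acceptable=1−0.12=0.88, long=0.13; AND[a·b] → w = 0.0789
R3 (z=66.2): excellent=0.66, bad=0.76; AND[a·b] → w = 0.5016
R4 (z=6.0): excellent=0.66, ¬bad=1−0.76=0.24; AND[a·b] → w = 0.1584
R5 (z=67.0): excellent=0.66, ¬okay=1−0.69=0.31, average=0.33; AND[a·b] → w = 0.0675
Weighted average = (0.1503·79.0 + 0.0789·31.0 + 0.5016·66.2 + 0.1584·6.0 + 0.0675·67.0) / (0.1503 + 0.0789 + 0.5016 + 0.1584 + 0.0675)
  = 52.9993 / 0.9567 = 55.396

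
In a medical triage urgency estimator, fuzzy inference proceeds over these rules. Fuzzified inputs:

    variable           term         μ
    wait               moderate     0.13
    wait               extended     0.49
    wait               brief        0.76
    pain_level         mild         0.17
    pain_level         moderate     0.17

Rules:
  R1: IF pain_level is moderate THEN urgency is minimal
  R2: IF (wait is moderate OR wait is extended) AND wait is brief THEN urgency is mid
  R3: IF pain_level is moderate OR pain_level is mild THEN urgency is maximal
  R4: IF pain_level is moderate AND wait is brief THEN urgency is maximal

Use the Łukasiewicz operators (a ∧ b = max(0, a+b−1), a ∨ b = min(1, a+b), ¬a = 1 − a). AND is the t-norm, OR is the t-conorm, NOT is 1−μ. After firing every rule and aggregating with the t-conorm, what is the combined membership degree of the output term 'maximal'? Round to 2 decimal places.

R1: moderate=0.17 → w = 0.17
R2: (moderate=0.13 OR extended=0.49) = 0.62; AND[max(0, a+b−1)] with brief=0.76 → w = 0.38
R3: moderate=0.17, mild=0.17; OR[min(1, a+b)] → w = 0.34
R4: moderate=0.17, brief=0.76; AND[max(0, a+b−1)] → w = 0.00
Rules with consequent 'maximal': {R3, R4} → strengths 0.34, 0.00
Aggregate via t-conorm [min(1, a+b)]: 0.34

0.34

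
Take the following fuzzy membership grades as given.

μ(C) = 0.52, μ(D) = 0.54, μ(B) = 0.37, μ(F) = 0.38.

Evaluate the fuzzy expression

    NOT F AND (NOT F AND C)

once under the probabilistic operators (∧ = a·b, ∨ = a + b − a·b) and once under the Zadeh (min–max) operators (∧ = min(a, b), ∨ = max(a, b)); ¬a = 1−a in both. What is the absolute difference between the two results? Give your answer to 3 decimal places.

Under probabilistic:
  NOT F = 1 − 0.3800 = 0.6200
  NOT F = 1 − 0.3800 = 0.6200
  NOT F AND C = a·b on (0.6200, 0.5200) = 0.3224
  NOT F AND (NOT F AND C) = a·b on (0.6200, 0.3224) = 0.1999
  → value = 0.1999
Under Zadeh (min–max):
  NOT F = 1 − 0.38 = 0.62
  NOT F = 1 − 0.38 = 0.62
  NOT F AND C = min(a, b) on (0.62, 0.52) = 0.52
  NOT F AND (NOT F AND C) = min(a, b) on (0.62, 0.52) = 0.52
  → value = 0.5200
|0.1999 − 0.5200| = 0.320

0.320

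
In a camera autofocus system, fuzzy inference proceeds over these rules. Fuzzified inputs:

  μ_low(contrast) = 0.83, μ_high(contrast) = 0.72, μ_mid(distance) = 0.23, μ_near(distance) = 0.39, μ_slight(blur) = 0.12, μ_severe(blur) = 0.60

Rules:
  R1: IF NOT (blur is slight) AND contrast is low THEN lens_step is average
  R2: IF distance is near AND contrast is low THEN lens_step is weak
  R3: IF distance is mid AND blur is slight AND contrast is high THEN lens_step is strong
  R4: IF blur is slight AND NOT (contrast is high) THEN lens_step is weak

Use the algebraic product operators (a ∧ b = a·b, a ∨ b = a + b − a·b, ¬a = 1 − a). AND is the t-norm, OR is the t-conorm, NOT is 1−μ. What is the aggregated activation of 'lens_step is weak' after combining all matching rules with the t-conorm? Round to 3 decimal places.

R1: ¬slight=1−0.12=0.88, low=0.83; AND[a·b] → w = 0.7304
R2: near=0.39, low=0.83; AND[a·b] → w = 0.3237
R3: mid=0.23, slight=0.12, high=0.72; AND[a·b] → w = 0.0199
R4: slight=0.12, ¬high=1−0.72=0.28; AND[a·b] → w = 0.0336
Rules with consequent 'weak': {R2, R4} → strengths 0.3237, 0.0336
Aggregate via t-conorm [a + b − a·b]: 0.3464

0.346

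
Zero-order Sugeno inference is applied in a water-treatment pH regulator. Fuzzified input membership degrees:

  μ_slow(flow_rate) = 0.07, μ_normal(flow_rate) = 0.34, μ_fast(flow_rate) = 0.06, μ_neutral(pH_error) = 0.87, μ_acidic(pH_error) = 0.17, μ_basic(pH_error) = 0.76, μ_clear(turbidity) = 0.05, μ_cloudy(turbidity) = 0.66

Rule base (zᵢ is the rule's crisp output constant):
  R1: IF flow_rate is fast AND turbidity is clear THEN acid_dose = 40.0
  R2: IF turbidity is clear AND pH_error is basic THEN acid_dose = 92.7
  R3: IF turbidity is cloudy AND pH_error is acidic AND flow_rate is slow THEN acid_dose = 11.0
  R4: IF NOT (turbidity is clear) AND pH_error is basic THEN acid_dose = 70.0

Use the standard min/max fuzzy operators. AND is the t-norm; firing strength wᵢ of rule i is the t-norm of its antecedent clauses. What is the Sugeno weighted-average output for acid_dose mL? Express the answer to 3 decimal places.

R1 (z=40.0): fast=0.06, clear=0.05; AND[min(a, b)] → w = 0.05
R2 (z=92.7): clear=0.05, basic=0.76; AND[min(a, b)] → w = 0.05
R3 (z=11.0): cloudy=0.66, acidic=0.17, slow=0.07; AND[min(a, b)] → w = 0.07
R4 (z=70.0): ¬clear=1−0.05=0.95, basic=0.76; AND[min(a, b)] → w = 0.76
Weighted average = (0.05·40.0 + 0.05·92.7 + 0.07·11.0 + 0.76·70.0) / (0.05 + 0.05 + 0.07 + 0.76)
  = 60.6050 / 0.9300 = 65.167

65.167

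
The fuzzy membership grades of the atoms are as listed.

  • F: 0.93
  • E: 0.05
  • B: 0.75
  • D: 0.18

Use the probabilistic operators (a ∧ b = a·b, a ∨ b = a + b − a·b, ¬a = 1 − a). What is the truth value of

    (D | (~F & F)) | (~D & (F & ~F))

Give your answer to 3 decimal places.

~F = 1 − 0.9300 = 0.0700
~F & F = a·b on (0.0700, 0.9300) = 0.0651
D | (~F & F) = a + b − a·b on (0.1800, 0.0651) = 0.2334
~D = 1 − 0.1800 = 0.8200
~F = 1 − 0.9300 = 0.0700
F & ~F = a·b on (0.9300, 0.0700) = 0.0651
~D & (F & ~F) = a·b on (0.8200, 0.0651) = 0.0534
(D | (~F & F)) | (~D & (F & ~F)) = a + b − a·b on (0.2334, 0.0534) = 0.2743

0.274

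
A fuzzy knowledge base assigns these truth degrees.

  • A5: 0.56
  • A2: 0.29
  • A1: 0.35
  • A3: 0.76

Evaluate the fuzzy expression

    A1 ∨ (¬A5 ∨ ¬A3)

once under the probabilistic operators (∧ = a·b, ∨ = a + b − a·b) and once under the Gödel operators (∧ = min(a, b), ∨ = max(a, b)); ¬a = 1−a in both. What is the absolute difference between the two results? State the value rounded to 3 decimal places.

Under probabilistic:
  ¬A5 = 1 − 0.5600 = 0.4400
  ¬A3 = 1 − 0.7600 = 0.2400
  ¬A5 ∨ ¬A3 = a + b − a·b on (0.4400, 0.2400) = 0.5744
  A1 ∨ (¬A5 ∨ ¬A3) = a + b − a·b on (0.3500, 0.5744) = 0.7234
  → value = 0.7234
Under Gödel:
  ¬A5 = 1 − 0.56 = 0.44
  ¬A3 = 1 − 0.76 = 0.24
  ¬A5 ∨ ¬A3 = max(a, b) on (0.44, 0.24) = 0.44
  A1 ∨ (¬A5 ∨ ¬A3) = max(a, b) on (0.35, 0.44) = 0.44
  → value = 0.4400
|0.7234 − 0.4400| = 0.283

0.283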